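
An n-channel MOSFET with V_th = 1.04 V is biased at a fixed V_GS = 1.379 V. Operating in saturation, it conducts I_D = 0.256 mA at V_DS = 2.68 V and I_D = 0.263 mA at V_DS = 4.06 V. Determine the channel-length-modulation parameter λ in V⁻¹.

With V_GS fixed, I_D ∝ (1 + λ V_DS) in saturation, so I_D2/I_D1 = (1 + λ V_DS2)/(1 + λ V_DS1).
0.263/0.256 = 1.027 = (1 + 4.06 λ)/(1 + 2.68 λ).
Solving: λ (I_D1 V_DS2 − I_D2 V_DS1) = I_D2 − I_D1, so λ = (0.263 − 0.256) / (0.256 × 4.06 − 0.263 × 2.68) = 0.007 / 0.335 = 0.0209 V⁻¹.

λ = 0.0209 V⁻¹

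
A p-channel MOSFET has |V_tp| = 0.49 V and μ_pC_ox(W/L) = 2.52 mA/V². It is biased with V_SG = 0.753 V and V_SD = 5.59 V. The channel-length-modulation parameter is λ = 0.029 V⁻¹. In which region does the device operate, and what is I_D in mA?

V_ov = V_SG − |V_tp| = 0.753 − 0.49 = 0.263 V.
Since V_SD = 5.59 V ≥ V_ov = 0.263 V, the device is in saturation.
I_D = ½ k_p V_ov² (1 + λ V_SD) = 0.5 × 2.52 × 0.263² × (1 + 0.029 × 5.59) = 0.101 mA.

Saturation; I_D = 0.101 mA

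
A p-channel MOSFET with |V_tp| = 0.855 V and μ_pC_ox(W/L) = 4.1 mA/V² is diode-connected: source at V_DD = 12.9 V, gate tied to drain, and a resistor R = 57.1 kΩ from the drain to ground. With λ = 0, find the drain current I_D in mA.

With gate tied to drain, V_SG = V_SD ≥ V_SG − |V_tp|, so the device is in saturation.
KCL at the drain: ½ k_p (V_SG − |V_tp|)² = (V_DD − V_SG)/R.
Let x = V_SG − 0.855. Then 117 x² + x − 12.04 = 0, giving x = 0.317 V (positive root), so V_SG = 1.17 V.
I_D = (V_DD − V_SG)/R = (12.9 − 1.17) / 57.1 = 0.205 mA.

I_D = 0.205 mA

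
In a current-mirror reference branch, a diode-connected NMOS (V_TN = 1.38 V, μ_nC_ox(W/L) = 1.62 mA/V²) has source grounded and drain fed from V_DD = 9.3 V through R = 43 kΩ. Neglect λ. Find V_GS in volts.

V_GS = 1.84 V

With gate tied to drain, V_GS = V_DS ≥ V_GS − V_TN, so the device is in saturation.
KCL at the drain: ½ k_n (V_GS − V_TN)² = (V_DD − V_GS)/R.
Let x = V_GS − 1.38. Then 34.8 x² + x − 7.92 = 0, giving x = 0.463 V (positive root), so V_GS = 1.84 V.
I_D = (V_DD − V_GS)/R = (9.3 − 1.84) / 43 = 0.173 mA.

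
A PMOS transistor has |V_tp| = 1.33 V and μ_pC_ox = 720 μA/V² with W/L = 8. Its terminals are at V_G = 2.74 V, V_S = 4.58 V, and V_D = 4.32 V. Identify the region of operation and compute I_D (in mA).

Triode; I_D = 0.569 mA

V_SG = V_S − V_G = 4.58 − 2.74 = 1.84 V; V_SD = V_S − V_D = 4.58 − 4.32 = 0.26 V.
k_p = μ_pC_ox · (W/L) = 5.76 mA/V².
V_ov = V_SG − |V_tp| = 1.84 − 1.33 = 0.51 V.
Since V_SD = 0.26 V < V_ov = 0.51 V, the device is in the triode region.
I_D = k_p [V_ov · V_SD − ½ V_SD²] = 5.76 × [0.51 × 0.26 − 0.5 × 0.26²] = 0.569 mA.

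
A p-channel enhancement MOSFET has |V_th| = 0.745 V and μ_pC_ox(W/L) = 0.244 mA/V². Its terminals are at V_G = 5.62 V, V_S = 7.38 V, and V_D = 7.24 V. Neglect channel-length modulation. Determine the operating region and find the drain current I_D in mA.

V_SG = V_S − V_G = 7.38 − 5.62 = 1.76 V; V_SD = V_S − V_D = 7.38 − 7.24 = 0.14 V.
V_ov = V_SG − |V_th| = 1.76 − 0.745 = 1.01 V.
Since V_SD = 0.14 V < V_ov = 1.01 V, the device is in the triode region.
I_D = k_p [V_ov · V_SD − ½ V_SD²] = 0.244 × [1.01 × 0.14 − 0.5 × 0.14²] = 0.0323 mA.

Triode; I_D = 0.0323 mA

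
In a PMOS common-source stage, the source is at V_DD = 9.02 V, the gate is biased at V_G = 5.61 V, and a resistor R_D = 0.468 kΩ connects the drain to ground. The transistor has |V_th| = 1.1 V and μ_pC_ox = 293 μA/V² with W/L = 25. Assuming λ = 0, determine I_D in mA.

V_SG = V_DD − V_G = 9.02 − 5.61 = 3.41 V, so V_ov = 3.41 − 1.1 = 2.31 V.
k_p = μ_pC_ox · (W/L) = 7.325 mA/V².
Assume saturation: I_D = ½ k_p V_ov² = 0.5 × 7.325 × 2.31² = 19.5 mA, giving V_SD = V_DD − I_D R_D = 9.02 − 19.5 × 0.468 = -0.126 V.
But -0.126 V < V_ov = 2.31 V, so the device is actually in triode.
In triode I_D = k_p[V_ov V_SD − ½ V_SD²] and I_D = (V_DD − V_SD)/R_D. Equating: 1.71 V_SD² − 8.919 V_SD + 9.02 = 0, giving V_SD = 1.37 V (the root below V_ov).
I_D = (9.02 − 1.37) / 0.468 = 16.3 mA.

I_D = 16.3 mA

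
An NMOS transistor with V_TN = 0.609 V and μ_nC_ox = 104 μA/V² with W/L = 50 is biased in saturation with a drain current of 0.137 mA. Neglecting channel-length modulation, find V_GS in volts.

k_n = μ_nC_ox · (W/L) = 5.2 mA/V².
In saturation I_D = ½ k_n (V_GS − V_TN)², so V_GS − V_TN = √(2 I_D / k_n) = √(2 × 0.137 / 5.2) = 0.23 V.
V_GS = 0.609 + 0.23 = 0.839 V.

V_GS = 0.839 V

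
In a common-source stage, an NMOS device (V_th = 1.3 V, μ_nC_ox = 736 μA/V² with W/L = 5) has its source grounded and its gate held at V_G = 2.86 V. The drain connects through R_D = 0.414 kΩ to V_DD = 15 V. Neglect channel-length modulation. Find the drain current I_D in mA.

I_D = 4.48 mA

V_GS = V_G = 2.86 V, so V_ov = 2.86 − 1.3 = 1.56 V.
k_n = μ_nC_ox · (W/L) = 3.68 mA/V².
Assume saturation: I_D = ½ k_n V_ov² = 0.5 × 3.68 × 1.56² = 4.48 mA, giving V_DS = V_DD − I_D R_D = 15 − 4.48 × 0.414 = 13.1 V.
V_DS = 13.1 V ≥ V_ov = 1.56 V, confirming saturation.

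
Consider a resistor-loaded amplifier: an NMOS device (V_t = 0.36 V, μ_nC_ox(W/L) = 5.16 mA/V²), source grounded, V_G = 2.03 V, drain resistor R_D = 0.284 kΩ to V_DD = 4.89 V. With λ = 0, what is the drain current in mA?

I_D = 7.20 mA

V_GS = V_G = 2.03 V, so V_ov = 2.03 − 0.36 = 1.67 V.
Assume saturation: I_D = ½ k_n V_ov² = 0.5 × 5.16 × 1.67² = 7.2 mA, giving V_DS = V_DD − I_D R_D = 4.89 − 7.2 × 0.284 = 2.85 V.
V_DS = 2.85 V ≥ V_ov = 1.67 V, confirming saturation.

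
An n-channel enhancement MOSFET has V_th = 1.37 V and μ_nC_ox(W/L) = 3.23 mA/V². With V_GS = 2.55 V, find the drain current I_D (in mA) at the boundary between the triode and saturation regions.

I_D = 2.25 mA

At the boundary V_DS = V_ov = V_GS − V_th = 2.55 − 1.37 = 1.18 V.
I_D = ½ k_n V_ov² = 0.5 × 3.23 × 1.18² = 2.25 mA.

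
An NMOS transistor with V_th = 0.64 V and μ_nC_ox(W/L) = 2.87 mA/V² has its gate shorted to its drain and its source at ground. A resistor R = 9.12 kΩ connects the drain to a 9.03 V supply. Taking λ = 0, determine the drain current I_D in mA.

With gate tied to drain, V_GS = V_DS ≥ V_GS − V_th, so the device is in saturation.
KCL at the drain: ½ k_n (V_GS − V_th)² = (V_DD − V_GS)/R.
Let x = V_GS − 0.64. Then 13.1 x² + x − 8.39 = 0, giving x = 0.763 V (positive root), so V_GS = 1.4 V.
I_D = (V_DD − V_GS)/R = (9.03 − 1.4) / 9.12 = 0.836 mA.

I_D = 0.836 mA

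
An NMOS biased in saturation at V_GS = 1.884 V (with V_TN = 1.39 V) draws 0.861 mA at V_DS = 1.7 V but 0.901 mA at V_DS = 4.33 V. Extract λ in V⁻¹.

With V_GS fixed, I_D ∝ (1 + λ V_DS) in saturation, so I_D2/I_D1 = (1 + λ V_DS2)/(1 + λ V_DS1).
0.901/0.861 = 1.046 = (1 + 4.33 λ)/(1 + 1.7 λ).
Solving: λ (I_D1 V_DS2 − I_D2 V_DS1) = I_D2 − I_D1, so λ = (0.901 − 0.861) / (0.861 × 4.33 − 0.901 × 1.7) = 0.04 / 2.2 = 0.0182 V⁻¹.

λ = 0.0182 V⁻¹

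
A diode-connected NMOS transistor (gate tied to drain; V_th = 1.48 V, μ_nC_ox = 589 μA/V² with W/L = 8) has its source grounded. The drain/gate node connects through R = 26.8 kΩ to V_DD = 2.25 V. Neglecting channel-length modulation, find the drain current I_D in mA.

I_D = 0.0249 mA

With gate tied to drain, V_GS = V_DS ≥ V_GS − V_th, so the device is in saturation.
k_n = μ_nC_ox · (W/L) = 4.712 mA/V².
KCL at the drain: ½ k_n (V_GS − V_th)² = (V_DD − V_GS)/R.
Let x = V_GS − 1.48. Then 63.1 x² + x − 0.77 = 0, giving x = 0.103 V (positive root), so V_GS = 1.58 V.
I_D = (V_DD − V_GS)/R = (2.25 − 1.58) / 26.8 = 0.0249 mA.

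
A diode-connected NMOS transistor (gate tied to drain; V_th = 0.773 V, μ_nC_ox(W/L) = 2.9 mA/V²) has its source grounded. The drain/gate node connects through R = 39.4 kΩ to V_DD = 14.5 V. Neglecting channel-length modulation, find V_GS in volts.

V_GS = 1.25 V

With gate tied to drain, V_GS = V_DS ≥ V_GS − V_th, so the device is in saturation.
KCL at the drain: ½ k_n (V_GS − V_th)² = (V_DD − V_GS)/R.
Let x = V_GS − 0.773. Then 57.1 x² + x − 13.73 = 0, giving x = 0.482 V (positive root), so V_GS = 1.25 V.
I_D = (V_DD − V_GS)/R = (14.5 − 1.25) / 39.4 = 0.336 mA.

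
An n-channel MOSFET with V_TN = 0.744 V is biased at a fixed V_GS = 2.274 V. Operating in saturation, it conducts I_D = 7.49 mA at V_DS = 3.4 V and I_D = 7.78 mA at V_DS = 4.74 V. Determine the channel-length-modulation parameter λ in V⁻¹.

With V_GS fixed, I_D ∝ (1 + λ V_DS) in saturation, so I_D2/I_D1 = (1 + λ V_DS2)/(1 + λ V_DS1).
7.78/7.49 = 1.039 = (1 + 4.74 λ)/(1 + 3.4 λ).
Solving: λ (I_D1 V_DS2 − I_D2 V_DS1) = I_D2 − I_D1, so λ = (7.78 − 7.49) / (7.49 × 4.74 − 7.78 × 3.4) = 0.29 / 9.05 = 0.032 V⁻¹.

λ = 0.0320 V⁻¹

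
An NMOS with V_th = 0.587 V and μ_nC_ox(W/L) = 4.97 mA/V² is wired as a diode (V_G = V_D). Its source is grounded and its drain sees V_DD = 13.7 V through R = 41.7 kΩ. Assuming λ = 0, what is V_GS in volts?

V_GS = 0.938 V

With gate tied to drain, V_GS = V_DS ≥ V_GS − V_th, so the device is in saturation.
KCL at the drain: ½ k_n (V_GS − V_th)² = (V_DD − V_GS)/R.
Let x = V_GS − 0.587. Then 104 x² + x − 13.11 = 0, giving x = 0.351 V (positive root), so V_GS = 0.938 V.
I_D = (V_DD − V_GS)/R = (13.7 − 0.938) / 41.7 = 0.306 mA.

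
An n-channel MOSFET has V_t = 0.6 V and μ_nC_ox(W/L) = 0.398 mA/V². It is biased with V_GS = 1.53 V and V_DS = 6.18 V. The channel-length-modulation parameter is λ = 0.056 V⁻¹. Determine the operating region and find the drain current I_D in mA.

Saturation; I_D = 0.232 mA

V_ov = V_GS − V_t = 1.53 − 0.6 = 0.93 V.
Since V_DS = 6.18 V ≥ V_ov = 0.93 V, the device is in saturation.
I_D = ½ k_n V_ov² (1 + λ V_DS) = 0.5 × 0.398 × 0.93² × (1 + 0.056 × 6.18) = 0.232 mA.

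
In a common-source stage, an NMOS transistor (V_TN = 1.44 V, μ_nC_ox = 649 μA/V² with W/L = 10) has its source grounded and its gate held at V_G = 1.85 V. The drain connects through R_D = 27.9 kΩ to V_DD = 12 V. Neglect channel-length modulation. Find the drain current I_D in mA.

V_GS = V_G = 1.85 V, so V_ov = 1.85 − 1.44 = 0.41 V.
k_n = μ_nC_ox · (W/L) = 6.49 mA/V².
Assume saturation: I_D = ½ k_n V_ov² = 0.5 × 6.49 × 0.41² = 0.545 mA, giving V_DS = V_DD − I_D R_D = 12 − 0.545 × 27.9 = -3.22 V.
But -3.22 V < V_ov = 0.41 V, so the device is actually in triode.
In triode I_D = k_n[V_ov V_DS − ½ V_DS²] and I_D = (V_DD − V_DS)/R_D. Equating: 90.5 V_DS² − 75.24 V_DS + 12 = 0, giving V_DS = 0.215 V (the root below V_ov).
I_D = (12 − 0.215) / 27.9 = 0.422 mA.

I_D = 0.422 mA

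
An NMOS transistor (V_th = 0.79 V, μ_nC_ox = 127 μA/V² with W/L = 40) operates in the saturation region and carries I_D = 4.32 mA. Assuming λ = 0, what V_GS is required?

k_n = μ_nC_ox · (W/L) = 5.08 mA/V².
In saturation I_D = ½ k_n (V_GS − V_th)², so V_GS − V_th = √(2 I_D / k_n) = √(2 × 4.32 / 5.08) = 1.3 V.
V_GS = 0.79 + 1.3 = 2.09 V.

V_GS = 2.09 V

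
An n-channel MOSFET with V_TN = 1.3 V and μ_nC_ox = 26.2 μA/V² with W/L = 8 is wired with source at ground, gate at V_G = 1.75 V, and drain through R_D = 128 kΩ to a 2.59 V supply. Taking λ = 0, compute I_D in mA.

V_GS = V_G = 1.75 V, so V_ov = 1.75 − 1.3 = 0.45 V.
k_n = μ_nC_ox · (W/L) = 0.2096 mA/V².
Assume saturation: I_D = ½ k_n V_ov² = 0.5 × 0.2096 × 0.45² = 0.0212 mA, giving V_DS = V_DD − I_D R_D = 2.59 − 0.0212 × 128 = -0.126 V.
But -0.126 V < V_ov = 0.45 V, so the device is actually in triode.
In triode I_D = k_n[V_ov V_DS − ½ V_DS²] and I_D = (V_DD − V_DS)/R_D. Equating: 13.4 V_DS² − 13.07 V_DS + 2.59 = 0, giving V_DS = 0.277 V (the root below V_ov).
I_D = (2.59 − 0.277) / 128 = 0.0181 mA.

I_D = 0.0181 mA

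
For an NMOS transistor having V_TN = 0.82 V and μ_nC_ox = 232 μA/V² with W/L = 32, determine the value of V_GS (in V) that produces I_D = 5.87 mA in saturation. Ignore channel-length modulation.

V_GS = 2.08 V

k_n = μ_nC_ox · (W/L) = 7.424 mA/V².
In saturation I_D = ½ k_n (V_GS − V_TN)², so V_GS − V_TN = √(2 I_D / k_n) = √(2 × 5.87 / 7.424) = 1.26 V.
V_GS = 0.82 + 1.26 = 2.08 V.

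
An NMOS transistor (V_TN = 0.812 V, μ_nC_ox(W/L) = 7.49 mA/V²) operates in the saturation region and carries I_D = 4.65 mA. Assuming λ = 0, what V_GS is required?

In saturation I_D = ½ k_n (V_GS − V_TN)², so V_GS − V_TN = √(2 I_D / k_n) = √(2 × 4.65 / 7.49) = 1.11 V.
V_GS = 0.812 + 1.11 = 1.93 V.

V_GS = 1.93 V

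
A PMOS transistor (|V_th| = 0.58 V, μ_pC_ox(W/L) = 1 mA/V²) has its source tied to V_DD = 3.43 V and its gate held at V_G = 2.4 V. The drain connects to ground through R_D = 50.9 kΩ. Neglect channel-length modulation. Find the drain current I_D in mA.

I_D = 0.0639 mA

V_SG = V_DD − V_G = 3.43 − 2.4 = 1.03 V, so V_ov = 1.03 − 0.58 = 0.45 V.
Assume saturation: I_D = ½ k_p V_ov² = 0.5 × 1 × 0.45² = 0.101 mA, giving V_SD = V_DD − I_D R_D = 3.43 − 0.101 × 50.9 = -1.72 V.
But -1.72 V < V_ov = 0.45 V, so the device is actually in triode.
In triode I_D = k_p[V_ov V_SD − ½ V_SD²] and I_D = (V_DD − V_SD)/R_D. Equating: 25.4 V_SD² − 23.91 V_SD + 3.43 = 0, giving V_SD = 0.177 V (the root below V_ov).
I_D = (3.43 − 0.177) / 50.9 = 0.0639 mA.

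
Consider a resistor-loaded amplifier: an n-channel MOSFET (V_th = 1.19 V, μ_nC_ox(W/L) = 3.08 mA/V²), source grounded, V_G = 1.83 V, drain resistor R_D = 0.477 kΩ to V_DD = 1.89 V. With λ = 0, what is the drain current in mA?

I_D = 0.631 mA

V_GS = V_G = 1.83 V, so V_ov = 1.83 − 1.19 = 0.64 V.
Assume saturation: I_D = ½ k_n V_ov² = 0.5 × 3.08 × 0.64² = 0.631 mA, giving V_DS = V_DD − I_D R_D = 1.89 − 0.631 × 0.477 = 1.59 V.
V_DS = 1.59 V ≥ V_ov = 0.64 V, confirming saturation.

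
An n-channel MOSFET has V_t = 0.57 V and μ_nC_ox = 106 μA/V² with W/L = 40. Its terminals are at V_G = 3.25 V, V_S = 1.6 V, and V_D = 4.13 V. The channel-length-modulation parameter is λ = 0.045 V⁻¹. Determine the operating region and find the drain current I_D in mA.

Saturation; I_D = 2.75 mA

V_GS = V_G − V_S = 3.25 − 1.6 = 1.65 V; V_DS = V_D − V_S = 4.13 − 1.6 = 2.53 V.
k_n = μ_nC_ox · (W/L) = 4.24 mA/V².
V_ov = V_GS − V_t = 1.65 − 0.57 = 1.08 V.
Since V_DS = 2.53 V ≥ V_ov = 1.08 V, the device is in saturation.
I_D = ½ k_n V_ov² (1 + λ V_DS) = 0.5 × 4.24 × 1.08² × (1 + 0.045 × 2.53) = 2.75 mA.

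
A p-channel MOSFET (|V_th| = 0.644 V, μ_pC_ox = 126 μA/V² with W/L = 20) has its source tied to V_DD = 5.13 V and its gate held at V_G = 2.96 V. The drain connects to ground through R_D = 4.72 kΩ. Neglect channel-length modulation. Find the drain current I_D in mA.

I_D = 1.02 mA

V_SG = V_DD − V_G = 5.13 − 2.96 = 2.17 V, so V_ov = 2.17 − 0.644 = 1.53 V.
k_p = μ_pC_ox · (W/L) = 2.52 mA/V².
Assume saturation: I_D = ½ k_p V_ov² = 0.5 × 2.52 × 1.53² = 2.93 mA, giving V_SD = V_DD − I_D R_D = 5.13 − 2.93 × 4.72 = -8.72 V.
But -8.72 V < V_ov = 1.53 V, so the device is actually in triode.
In triode I_D = k_p[V_ov V_SD − ½ V_SD²] and I_D = (V_DD − V_SD)/R_D. Equating: 5.95 V_SD² − 19.15 V_SD + 5.13 = 0, giving V_SD = 0.295 V (the root below V_ov).
I_D = (5.13 − 0.295) / 4.72 = 1.02 mA.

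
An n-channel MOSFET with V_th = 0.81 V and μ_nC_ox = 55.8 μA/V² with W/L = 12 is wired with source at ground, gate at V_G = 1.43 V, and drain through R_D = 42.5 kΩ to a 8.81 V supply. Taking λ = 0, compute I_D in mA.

V_GS = V_G = 1.43 V, so V_ov = 1.43 − 0.81 = 0.62 V.
k_n = μ_nC_ox · (W/L) = 0.6696 mA/V².
Assume saturation: I_D = ½ k_n V_ov² = 0.5 × 0.6696 × 0.62² = 0.129 mA, giving V_DS = V_DD − I_D R_D = 8.81 − 0.129 × 42.5 = 3.34 V.
V_DS = 3.34 V ≥ V_ov = 0.62 V, confirming saturation.

I_D = 0.129 mA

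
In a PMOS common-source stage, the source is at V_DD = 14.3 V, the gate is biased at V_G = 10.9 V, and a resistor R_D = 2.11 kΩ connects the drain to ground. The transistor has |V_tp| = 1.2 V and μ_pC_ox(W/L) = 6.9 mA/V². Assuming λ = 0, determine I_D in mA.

V_SG = V_DD − V_G = 14.3 − 10.9 = 3.4 V, so V_ov = 3.4 − 1.2 = 2.2 V.
Assume saturation: I_D = ½ k_p V_ov² = 0.5 × 6.9 × 2.2² = 16.7 mA, giving V_SD = V_DD − I_D R_D = 14.3 − 16.7 × 2.11 = -20.9 V.
But -20.9 V < V_ov = 2.2 V, so the device is actually in triode.
In triode I_D = k_p[V_ov V_SD − ½ V_SD²] and I_D = (V_DD − V_SD)/R_D. Equating: 7.28 V_SD² − 33.03 V_SD + 14.3 = 0, giving V_SD = 0.485 V (the root below V_ov).
I_D = (14.3 − 0.485) / 2.11 = 6.55 mA.

I_D = 6.55 mA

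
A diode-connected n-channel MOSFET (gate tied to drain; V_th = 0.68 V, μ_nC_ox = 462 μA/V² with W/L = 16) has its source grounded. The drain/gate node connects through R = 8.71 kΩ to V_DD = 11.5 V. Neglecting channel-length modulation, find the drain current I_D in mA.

I_D = 1.18 mA

With gate tied to drain, V_GS = V_DS ≥ V_GS − V_th, so the device is in saturation.
k_n = μ_nC_ox · (W/L) = 7.392 mA/V².
KCL at the drain: ½ k_n (V_GS − V_th)² = (V_DD − V_GS)/R.
Let x = V_GS − 0.68. Then 32.2 x² + x − 10.82 = 0, giving x = 0.564 V (positive root), so V_GS = 1.24 V.
I_D = (V_DD − V_GS)/R = (11.5 − 1.24) / 8.71 = 1.18 mA.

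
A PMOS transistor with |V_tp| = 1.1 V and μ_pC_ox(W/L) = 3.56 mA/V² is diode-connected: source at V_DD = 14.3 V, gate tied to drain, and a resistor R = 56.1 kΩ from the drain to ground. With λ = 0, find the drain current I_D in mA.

I_D = 0.229 mA

With gate tied to drain, V_SG = V_SD ≥ V_SG − |V_tp|, so the device is in saturation.
KCL at the drain: ½ k_p (V_SG − |V_tp|)² = (V_DD − V_SG)/R.
Let x = V_SG − 1.1. Then 99.9 x² + x − 13.2 = 0, giving x = 0.359 V (positive root), so V_SG = 1.46 V.
I_D = (V_DD − V_SG)/R = (14.3 − 1.46) / 56.1 = 0.229 mA.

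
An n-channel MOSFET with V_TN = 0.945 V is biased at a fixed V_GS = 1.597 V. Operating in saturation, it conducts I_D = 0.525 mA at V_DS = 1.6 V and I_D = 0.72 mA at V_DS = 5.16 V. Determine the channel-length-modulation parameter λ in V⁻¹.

λ = 0.125 V⁻¹

With V_GS fixed, I_D ∝ (1 + λ V_DS) in saturation, so I_D2/I_D1 = (1 + λ V_DS2)/(1 + λ V_DS1).
0.72/0.525 = 1.371 = (1 + 5.16 λ)/(1 + 1.6 λ).
Solving: λ (I_D1 V_DS2 − I_D2 V_DS1) = I_D2 − I_D1, so λ = (0.72 − 0.525) / (0.525 × 5.16 − 0.72 × 1.6) = 0.195 / 1.56 = 0.125 V⁻¹.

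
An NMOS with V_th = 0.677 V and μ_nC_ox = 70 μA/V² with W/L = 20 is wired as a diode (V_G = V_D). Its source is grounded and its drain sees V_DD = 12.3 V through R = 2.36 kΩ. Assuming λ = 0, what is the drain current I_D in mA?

With gate tied to drain, V_GS = V_DS ≥ V_GS − V_th, so the device is in saturation.
k_n = μ_nC_ox · (W/L) = 1.4 mA/V².
KCL at the drain: ½ k_n (V_GS − V_th)² = (V_DD − V_GS)/R.
Let x = V_GS − 0.677. Then 1.65 x² + x − 11.62 = 0, giving x = 2.37 V (positive root), so V_GS = 3.04 V.
I_D = (V_DD − V_GS)/R = (12.3 − 3.04) / 2.36 = 3.92 mA.

I_D = 3.92 mA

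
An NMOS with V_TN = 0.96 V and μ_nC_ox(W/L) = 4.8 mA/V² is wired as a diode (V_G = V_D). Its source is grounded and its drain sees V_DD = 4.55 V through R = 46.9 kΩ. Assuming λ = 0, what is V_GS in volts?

With gate tied to drain, V_GS = V_DS ≥ V_GS − V_TN, so the device is in saturation.
KCL at the drain: ½ k_n (V_GS − V_TN)² = (V_DD − V_GS)/R.
Let x = V_GS − 0.96. Then 113 x² + x − 3.59 = 0, giving x = 0.174 V (positive root), so V_GS = 1.13 V.
I_D = (V_DD − V_GS)/R = (4.55 − 1.13) / 46.9 = 0.0728 mA.

V_GS = 1.13 V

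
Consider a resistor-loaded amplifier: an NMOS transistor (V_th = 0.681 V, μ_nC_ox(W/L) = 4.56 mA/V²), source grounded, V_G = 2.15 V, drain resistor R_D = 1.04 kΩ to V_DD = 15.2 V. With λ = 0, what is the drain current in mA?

I_D = 4.92 mA

V_GS = V_G = 2.15 V, so V_ov = 2.15 − 0.681 = 1.47 V.
Assume saturation: I_D = ½ k_n V_ov² = 0.5 × 4.56 × 1.47² = 4.92 mA, giving V_DS = V_DD − I_D R_D = 15.2 − 4.92 × 1.04 = 10.1 V.
V_DS = 10.1 V ≥ V_ov = 1.47 V, confirming saturation.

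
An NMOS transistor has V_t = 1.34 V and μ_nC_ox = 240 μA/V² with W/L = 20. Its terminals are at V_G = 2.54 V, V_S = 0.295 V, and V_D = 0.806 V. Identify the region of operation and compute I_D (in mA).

V_GS = V_G − V_S = 2.54 − 0.295 = 2.25 V; V_DS = V_D − V_S = 0.806 − 0.295 = 0.511 V.
k_n = μ_nC_ox · (W/L) = 4.8 mA/V².
V_ov = V_GS − V_t = 2.25 − 1.34 = 0.905 V.
Since V_DS = 0.511 V < V_ov = 0.905 V, the device is in the triode region.
I_D = k_n [V_ov · V_DS − ½ V_DS²] = 4.8 × [0.905 × 0.511 − 0.5 × 0.511²] = 1.59 mA.

Triode; I_D = 1.59 mA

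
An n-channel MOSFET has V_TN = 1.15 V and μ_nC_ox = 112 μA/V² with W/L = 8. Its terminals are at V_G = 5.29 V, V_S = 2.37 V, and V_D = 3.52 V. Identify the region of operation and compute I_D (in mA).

Triode; I_D = 1.23 mA

V_GS = V_G − V_S = 5.29 − 2.37 = 2.92 V; V_DS = V_D − V_S = 3.52 − 2.37 = 1.15 V.
k_n = μ_nC_ox · (W/L) = 0.896 mA/V².
V_ov = V_GS − V_TN = 2.92 − 1.15 = 1.77 V.
Since V_DS = 1.15 V < V_ov = 1.77 V, the device is in the triode region.
I_D = k_n [V_ov · V_DS − ½ V_DS²] = 0.896 × [1.77 × 1.15 − 0.5 × 1.15²] = 1.23 mA.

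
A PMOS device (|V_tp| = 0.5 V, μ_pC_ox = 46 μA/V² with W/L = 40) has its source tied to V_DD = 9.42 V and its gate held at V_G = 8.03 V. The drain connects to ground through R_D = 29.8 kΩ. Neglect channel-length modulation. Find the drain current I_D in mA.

V_SG = V_DD − V_G = 9.42 − 8.03 = 1.39 V, so V_ov = 1.39 − 0.5 = 0.89 V.
k_p = μ_pC_ox · (W/L) = 1.84 mA/V².
Assume saturation: I_D = ½ k_p V_ov² = 0.5 × 1.84 × 0.89² = 0.729 mA, giving V_SD = V_DD − I_D R_D = 9.42 − 0.729 × 29.8 = -12.3 V.
But -12.3 V < V_ov = 0.89 V, so the device is actually in triode.
In triode I_D = k_p[V_ov V_SD − ½ V_SD²] and I_D = (V_DD − V_SD)/R_D. Equating: 27.4 V_SD² − 49.8 V_SD + 9.42 = 0, giving V_SD = 0.214 V (the root below V_ov).
I_D = (9.42 − 0.214) / 29.8 = 0.309 mA.

I_D = 0.309 mA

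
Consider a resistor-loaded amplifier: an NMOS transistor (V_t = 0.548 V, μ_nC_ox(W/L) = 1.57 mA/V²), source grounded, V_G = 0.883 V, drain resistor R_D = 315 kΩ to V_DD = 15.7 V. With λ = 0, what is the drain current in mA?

V_GS = V_G = 0.883 V, so V_ov = 0.883 − 0.548 = 0.335 V.
Assume saturation: I_D = ½ k_n V_ov² = 0.5 × 1.57 × 0.335² = 0.0881 mA, giving V_DS = V_DD − I_D R_D = 15.7 − 0.0881 × 315 = -12.1 V.
But -12.1 V < V_ov = 0.335 V, so the device is actually in triode.
In triode I_D = k_n[V_ov V_DS − ½ V_DS²] and I_D = (V_DD − V_DS)/R_D. Equating: 247 V_DS² − 166.7 V_DS + 15.7 = 0, giving V_DS = 0.113 V (the root below V_ov).
I_D = (15.7 − 0.113) / 315 = 0.0495 mA.

I_D = 0.0495 mA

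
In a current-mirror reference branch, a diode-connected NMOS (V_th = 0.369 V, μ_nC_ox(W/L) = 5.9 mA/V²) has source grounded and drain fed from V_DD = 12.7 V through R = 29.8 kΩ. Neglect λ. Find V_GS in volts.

With gate tied to drain, V_GS = V_DS ≥ V_GS − V_th, so the device is in saturation.
KCL at the drain: ½ k_n (V_GS − V_th)² = (V_DD − V_GS)/R.
Let x = V_GS − 0.369. Then 87.9 x² + x − 12.33 = 0, giving x = 0.369 V (positive root), so V_GS = 0.738 V.
I_D = (V_DD − V_GS)/R = (12.7 − 0.738) / 29.8 = 0.401 mA.

V_GS = 0.738 V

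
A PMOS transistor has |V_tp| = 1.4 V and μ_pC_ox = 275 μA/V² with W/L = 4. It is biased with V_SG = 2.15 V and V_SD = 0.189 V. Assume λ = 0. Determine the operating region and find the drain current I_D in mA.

Triode; I_D = 0.136 mA

k_p = μ_pC_ox · (W/L) = 1.1 mA/V².
V_ov = V_SG − |V_tp| = 2.15 − 1.4 = 0.75 V.
Since V_SD = 0.189 V < V_ov = 0.75 V, the device is in the triode region.
I_D = k_p [V_ov · V_SD − ½ V_SD²] = 1.1 × [0.75 × 0.189 − 0.5 × 0.189²] = 0.136 mA.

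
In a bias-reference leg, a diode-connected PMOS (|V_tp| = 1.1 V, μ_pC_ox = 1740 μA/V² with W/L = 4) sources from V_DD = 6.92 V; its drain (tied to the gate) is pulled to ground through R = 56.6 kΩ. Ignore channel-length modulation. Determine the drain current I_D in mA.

With gate tied to drain, V_SG = V_SD ≥ V_SG − |V_tp|, so the device is in saturation.
k_p = μ_pC_ox · (W/L) = 6.96 mA/V².
KCL at the drain: ½ k_p (V_SG − |V_tp|)² = (V_DD − V_SG)/R.
Let x = V_SG − 1.1. Then 197 x² + x − 5.82 = 0, giving x = 0.169 V (positive root), so V_SG = 1.27 V.
I_D = (V_DD − V_SG)/R = (6.92 − 1.27) / 56.6 = 0.0998 mA.

I_D = 0.0998 mA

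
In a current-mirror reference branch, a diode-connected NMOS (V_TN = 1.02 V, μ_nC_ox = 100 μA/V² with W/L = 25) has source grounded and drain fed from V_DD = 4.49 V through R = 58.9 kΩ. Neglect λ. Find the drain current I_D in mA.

With gate tied to drain, V_GS = V_DS ≥ V_GS − V_TN, so the device is in saturation.
k_n = μ_nC_ox · (W/L) = 2.5 mA/V².
KCL at the drain: ½ k_n (V_GS − V_TN)² = (V_DD − V_GS)/R.
Let x = V_GS − 1.02. Then 73.6 x² + x − 3.47 = 0, giving x = 0.21 V (positive root), so V_GS = 1.23 V.
I_D = (V_DD − V_GS)/R = (4.49 − 1.23) / 58.9 = 0.0553 mA.

I_D = 0.0553 mA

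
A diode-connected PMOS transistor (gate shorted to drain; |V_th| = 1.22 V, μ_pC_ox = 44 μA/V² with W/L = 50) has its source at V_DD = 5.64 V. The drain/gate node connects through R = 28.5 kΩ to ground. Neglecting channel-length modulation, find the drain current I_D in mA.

I_D = 0.142 mA

With gate tied to drain, V_SG = V_SD ≥ V_SG − |V_th|, so the device is in saturation.
k_p = μ_pC_ox · (W/L) = 2.2 mA/V².
KCL at the drain: ½ k_p (V_SG − |V_th|)² = (V_DD − V_SG)/R.
Let x = V_SG − 1.22. Then 31.4 x² + x − 4.42 = 0, giving x = 0.36 V (positive root), so V_SG = 1.58 V.
I_D = (V_DD − V_SG)/R = (5.64 − 1.58) / 28.5 = 0.142 mA.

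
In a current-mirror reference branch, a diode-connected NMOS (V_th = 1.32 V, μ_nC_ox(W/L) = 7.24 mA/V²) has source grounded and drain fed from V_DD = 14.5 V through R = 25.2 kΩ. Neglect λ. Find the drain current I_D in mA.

With gate tied to drain, V_GS = V_DS ≥ V_GS − V_th, so the device is in saturation.
KCL at the drain: ½ k_n (V_GS − V_th)² = (V_DD − V_GS)/R.
Let x = V_GS − 1.32. Then 91.2 x² + x − 13.18 = 0, giving x = 0.375 V (positive root), so V_GS = 1.69 V.
I_D = (V_DD − V_GS)/R = (14.5 − 1.69) / 25.2 = 0.508 mA.

I_D = 0.508 mA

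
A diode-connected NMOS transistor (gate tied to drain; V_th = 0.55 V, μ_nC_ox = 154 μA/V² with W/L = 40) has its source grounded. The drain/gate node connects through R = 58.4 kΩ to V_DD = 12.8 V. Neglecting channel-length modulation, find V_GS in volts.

With gate tied to drain, V_GS = V_DS ≥ V_GS − V_th, so the device is in saturation.
k_n = μ_nC_ox · (W/L) = 6.16 mA/V².
KCL at the drain: ½ k_n (V_GS − V_th)² = (V_DD − V_GS)/R.
Let x = V_GS − 0.55. Then 180 x² + x − 12.25 = 0, giving x = 0.258 V (positive root), so V_GS = 0.808 V.
I_D = (V_DD − V_GS)/R = (12.8 − 0.808) / 58.4 = 0.205 mA.

V_GS = 0.808 V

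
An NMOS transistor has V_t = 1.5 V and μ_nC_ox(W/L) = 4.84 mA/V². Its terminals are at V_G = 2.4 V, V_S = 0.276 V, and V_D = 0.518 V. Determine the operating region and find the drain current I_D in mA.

V_GS = V_G − V_S = 2.4 − 0.276 = 2.12 V; V_DS = V_D − V_S = 0.518 − 0.276 = 0.242 V.
V_ov = V_GS − V_t = 2.12 − 1.5 = 0.624 V.
Since V_DS = 0.242 V < V_ov = 0.624 V, the device is in the triode region.
I_D = k_n [V_ov · V_DS − ½ V_DS²] = 4.84 × [0.624 × 0.242 − 0.5 × 0.242²] = 0.589 mA.

Triode; I_D = 0.589 mA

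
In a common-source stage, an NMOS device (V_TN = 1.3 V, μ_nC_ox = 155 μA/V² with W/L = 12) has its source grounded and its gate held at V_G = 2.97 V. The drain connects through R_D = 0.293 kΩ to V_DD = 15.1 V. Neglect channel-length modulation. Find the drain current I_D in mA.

I_D = 2.59 mA

V_GS = V_G = 2.97 V, so V_ov = 2.97 − 1.3 = 1.67 V.
k_n = μ_nC_ox · (W/L) = 1.86 mA/V².
Assume saturation: I_D = ½ k_n V_ov² = 0.5 × 1.86 × 1.67² = 2.59 mA, giving V_DS = V_DD − I_D R_D = 15.1 − 2.59 × 0.293 = 14.3 V.
V_DS = 14.3 V ≥ V_ov = 1.67 V, confirming saturation.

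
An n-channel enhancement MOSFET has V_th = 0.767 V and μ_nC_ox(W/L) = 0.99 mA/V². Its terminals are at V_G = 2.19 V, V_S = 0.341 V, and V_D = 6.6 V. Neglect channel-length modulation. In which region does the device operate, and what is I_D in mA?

Saturation; I_D = 0.580 mA

V_GS = V_G − V_S = 2.19 − 0.341 = 1.85 V; V_DS = V_D − V_S = 6.6 − 0.341 = 6.26 V.
V_ov = V_GS − V_th = 1.85 − 0.767 = 1.08 V.
Since V_DS = 6.26 V ≥ V_ov = 1.08 V, the device is in saturation.
I_D = ½ k_n V_ov² = 0.5 × 0.99 × 1.08² = 0.58 mA.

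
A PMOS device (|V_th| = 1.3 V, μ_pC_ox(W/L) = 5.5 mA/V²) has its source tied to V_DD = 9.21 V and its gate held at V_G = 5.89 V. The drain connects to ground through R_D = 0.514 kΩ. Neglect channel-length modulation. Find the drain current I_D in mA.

I_D = 11.2 mA

V_SG = V_DD − V_G = 9.21 − 5.89 = 3.32 V, so V_ov = 3.32 − 1.3 = 2.02 V.
Assume saturation: I_D = ½ k_p V_ov² = 0.5 × 5.5 × 2.02² = 11.2 mA, giving V_SD = V_DD − I_D R_D = 9.21 − 11.2 × 0.514 = 3.44 V.
V_SD = 3.44 V ≥ V_ov = 2.02 V, confirming saturation.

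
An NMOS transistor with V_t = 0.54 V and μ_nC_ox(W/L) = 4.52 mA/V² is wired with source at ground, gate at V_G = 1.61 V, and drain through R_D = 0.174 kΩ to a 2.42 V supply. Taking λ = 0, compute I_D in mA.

V_GS = V_G = 1.61 V, so V_ov = 1.61 − 0.54 = 1.07 V.
Assume saturation: I_D = ½ k_n V_ov² = 0.5 × 4.52 × 1.07² = 2.59 mA, giving V_DS = V_DD − I_D R_D = 2.42 − 2.59 × 0.174 = 1.97 V.
V_DS = 1.97 V ≥ V_ov = 1.07 V, confirming saturation.

I_D = 2.59 mA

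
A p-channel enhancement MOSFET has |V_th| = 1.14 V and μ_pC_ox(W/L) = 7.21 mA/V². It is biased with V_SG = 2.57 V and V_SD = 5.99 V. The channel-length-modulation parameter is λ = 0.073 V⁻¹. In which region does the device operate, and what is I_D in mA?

V_ov = V_SG − |V_th| = 2.57 − 1.14 = 1.43 V.
Since V_SD = 5.99 V ≥ V_ov = 1.43 V, the device is in saturation.
I_D = ½ k_p V_ov² (1 + λ V_SD) = 0.5 × 7.21 × 1.43² × (1 + 0.073 × 5.99) = 10.6 mA.

Saturation; I_D = 10.6 mA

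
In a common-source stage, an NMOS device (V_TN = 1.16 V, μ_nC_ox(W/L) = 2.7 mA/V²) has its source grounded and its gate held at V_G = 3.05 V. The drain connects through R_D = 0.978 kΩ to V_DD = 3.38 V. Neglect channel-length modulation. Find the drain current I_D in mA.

I_D = 2.78 mA

V_GS = V_G = 3.05 V, so V_ov = 3.05 − 1.16 = 1.89 V.
Assume saturation: I_D = ½ k_n V_ov² = 0.5 × 2.7 × 1.89² = 4.82 mA, giving V_DS = V_DD − I_D R_D = 3.38 − 4.82 × 0.978 = -1.34 V.
But -1.34 V < V_ov = 1.89 V, so the device is actually in triode.
In triode I_D = k_n[V_ov V_DS − ½ V_DS²] and I_D = (V_DD − V_DS)/R_D. Equating: 1.32 V_DS² − 5.991 V_DS + 3.38 = 0, giving V_DS = 0.66 V (the root below V_ov).
I_D = (3.38 − 0.66) / 0.978 = 2.78 mA.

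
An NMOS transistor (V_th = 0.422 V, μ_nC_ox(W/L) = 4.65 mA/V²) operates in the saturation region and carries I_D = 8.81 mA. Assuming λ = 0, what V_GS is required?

V_GS = 2.37 V

In saturation I_D = ½ k_n (V_GS − V_th)², so V_GS − V_th = √(2 I_D / k_n) = √(2 × 8.81 / 4.65) = 1.95 V.
V_GS = 0.422 + 1.95 = 2.37 V.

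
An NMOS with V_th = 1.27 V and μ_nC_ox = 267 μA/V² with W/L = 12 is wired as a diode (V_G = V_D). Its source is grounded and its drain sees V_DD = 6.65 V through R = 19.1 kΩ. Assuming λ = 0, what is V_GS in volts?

V_GS = 1.67 V

With gate tied to drain, V_GS = V_DS ≥ V_GS − V_th, so the device is in saturation.
k_n = μ_nC_ox · (W/L) = 3.204 mA/V².
KCL at the drain: ½ k_n (V_GS − V_th)² = (V_DD − V_GS)/R.
Let x = V_GS − 1.27. Then 30.6 x² + x − 5.38 = 0, giving x = 0.403 V (positive root), so V_GS = 1.67 V.
I_D = (V_DD − V_GS)/R = (6.65 − 1.67) / 19.1 = 0.261 mA.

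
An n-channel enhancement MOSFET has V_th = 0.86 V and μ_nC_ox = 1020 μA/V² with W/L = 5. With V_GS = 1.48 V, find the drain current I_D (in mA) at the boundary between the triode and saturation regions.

I_D = 0.980 mA

At the boundary V_DS = V_ov = V_GS − V_th = 1.48 − 0.86 = 0.62 V.
k_n = μ_nC_ox · (W/L) = 5.1 mA/V².
I_D = ½ k_n V_ov² = 0.5 × 5.1 × 0.62² = 0.98 mA.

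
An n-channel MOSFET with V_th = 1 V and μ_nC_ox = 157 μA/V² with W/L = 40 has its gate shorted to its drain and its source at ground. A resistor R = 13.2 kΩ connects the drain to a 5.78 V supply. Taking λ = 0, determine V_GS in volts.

With gate tied to drain, V_GS = V_DS ≥ V_GS − V_th, so the device is in saturation.
k_n = μ_nC_ox · (W/L) = 6.28 mA/V².
KCL at the drain: ½ k_n (V_GS − V_th)² = (V_DD − V_GS)/R.
Let x = V_GS − 1. Then 41.4 x² + x − 4.78 = 0, giving x = 0.328 V (positive root), so V_GS = 1.33 V.
I_D = (V_DD − V_GS)/R = (5.78 − 1.33) / 13.2 = 0.337 mA.

V_GS = 1.33 V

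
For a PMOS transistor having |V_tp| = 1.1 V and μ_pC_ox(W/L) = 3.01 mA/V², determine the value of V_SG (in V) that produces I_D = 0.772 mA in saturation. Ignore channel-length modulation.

V_SG = 1.82 V

In saturation I_D = ½ k_p (V_SG − |V_tp|)², so V_SG − |V_tp| = √(2 I_D / k_p) = √(2 × 0.772 / 3.01) = 0.716 V.
V_SG = 1.1 + 0.716 = 1.82 V.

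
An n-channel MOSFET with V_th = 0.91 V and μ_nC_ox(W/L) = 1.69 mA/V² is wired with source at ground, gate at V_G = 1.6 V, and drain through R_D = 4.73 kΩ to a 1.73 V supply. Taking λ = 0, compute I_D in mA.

V_GS = V_G = 1.6 V, so V_ov = 1.6 − 0.91 = 0.69 V.
Assume saturation: I_D = ½ k_n V_ov² = 0.5 × 1.69 × 0.69² = 0.402 mA, giving V_DS = V_DD − I_D R_D = 1.73 − 0.402 × 4.73 = -0.173 V.
But -0.173 V < V_ov = 0.69 V, so the device is actually in triode.
In triode I_D = k_n[V_ov V_DS − ½ V_DS²] and I_D = (V_DD − V_DS)/R_D. Equating: 4 V_DS² − 6.516 V_DS + 1.73 = 0, giving V_DS = 0.334 V (the root below V_ov).
I_D = (1.73 − 0.334) / 4.73 = 0.295 mA.

I_D = 0.295 mA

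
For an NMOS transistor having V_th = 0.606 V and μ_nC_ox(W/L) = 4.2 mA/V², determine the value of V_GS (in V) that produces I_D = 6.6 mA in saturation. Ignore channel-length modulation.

In saturation I_D = ½ k_n (V_GS − V_th)², so V_GS − V_th = √(2 I_D / k_n) = √(2 × 6.6 / 4.2) = 1.77 V.
V_GS = 0.606 + 1.77 = 2.38 V.

V_GS = 2.38 V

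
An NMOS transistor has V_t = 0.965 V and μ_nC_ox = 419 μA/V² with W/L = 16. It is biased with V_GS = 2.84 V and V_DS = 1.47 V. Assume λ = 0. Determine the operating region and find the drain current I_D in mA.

Triode; I_D = 11.2 mA

k_n = μ_nC_ox · (W/L) = 6.704 mA/V².
V_ov = V_GS − V_t = 2.84 − 0.965 = 1.88 V.
Since V_DS = 1.47 V < V_ov = 1.88 V, the device is in the triode region.
I_D = k_n [V_ov · V_DS − ½ V_DS²] = 6.704 × [1.88 × 1.47 − 0.5 × 1.47²] = 11.2 mA.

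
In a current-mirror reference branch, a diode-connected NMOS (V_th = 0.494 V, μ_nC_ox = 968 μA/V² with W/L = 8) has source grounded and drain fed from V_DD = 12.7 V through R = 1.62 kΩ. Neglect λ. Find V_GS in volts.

V_GS = 1.81 V

With gate tied to drain, V_GS = V_DS ≥ V_GS − V_th, so the device is in saturation.
k_n = μ_nC_ox · (W/L) = 7.744 mA/V².
KCL at the drain: ½ k_n (V_GS − V_th)² = (V_DD − V_GS)/R.
Let x = V_GS − 0.494. Then 6.27 x² + x − 12.21 = 0, giving x = 1.32 V (positive root), so V_GS = 1.81 V.
I_D = (V_DD − V_GS)/R = (12.7 − 1.81) / 1.62 = 6.72 mA.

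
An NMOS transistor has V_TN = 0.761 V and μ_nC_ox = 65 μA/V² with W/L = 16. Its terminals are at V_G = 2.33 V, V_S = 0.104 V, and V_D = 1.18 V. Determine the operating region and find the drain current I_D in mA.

Triode; I_D = 1.04 mA

V_GS = V_G − V_S = 2.33 − 0.104 = 2.23 V; V_DS = V_D − V_S = 1.18 − 0.104 = 1.08 V.
k_n = μ_nC_ox · (W/L) = 1.04 mA/V².
V_ov = V_GS − V_TN = 2.23 − 0.761 = 1.46 V.
Since V_DS = 1.08 V < V_ov = 1.46 V, the device is in the triode region.
I_D = k_n [V_ov · V_DS − ½ V_DS²] = 1.04 × [1.46 × 1.08 − 0.5 × 1.08²] = 1.04 mA.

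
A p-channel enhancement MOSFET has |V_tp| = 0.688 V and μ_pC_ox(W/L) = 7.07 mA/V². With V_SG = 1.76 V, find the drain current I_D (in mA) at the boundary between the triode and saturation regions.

I_D = 4.06 mA

At the boundary V_SD = V_ov = V_SG − |V_tp| = 1.76 − 0.688 = 1.07 V.
I_D = ½ k_p V_ov² = 0.5 × 7.07 × 1.07² = 4.06 mA.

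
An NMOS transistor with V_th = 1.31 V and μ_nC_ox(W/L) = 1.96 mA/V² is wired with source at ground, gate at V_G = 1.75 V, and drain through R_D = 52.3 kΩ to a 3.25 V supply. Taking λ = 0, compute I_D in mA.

I_D = 0.0607 mA

V_GS = V_G = 1.75 V, so V_ov = 1.75 − 1.31 = 0.44 V.
Assume saturation: I_D = ½ k_n V_ov² = 0.5 × 1.96 × 0.44² = 0.19 mA, giving V_DS = V_DD − I_D R_D = 3.25 − 0.19 × 52.3 = -6.67 V.
But -6.67 V < V_ov = 0.44 V, so the device is actually in triode.
In triode I_D = k_n[V_ov V_DS − ½ V_DS²] and I_D = (V_DD − V_DS)/R_D. Equating: 51.3 V_DS² − 46.1 V_DS + 3.25 = 0, giving V_DS = 0.0771 V (the root below V_ov).
I_D = (3.25 − 0.0771) / 52.3 = 0.0607 mA.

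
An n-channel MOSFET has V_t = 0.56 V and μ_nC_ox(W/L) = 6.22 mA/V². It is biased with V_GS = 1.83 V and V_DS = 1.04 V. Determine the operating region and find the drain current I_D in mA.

V_ov = V_GS − V_t = 1.83 − 0.56 = 1.27 V.
Since V_DS = 1.04 V < V_ov = 1.27 V, the device is in the triode region.
I_D = k_n [V_ov · V_DS − ½ V_DS²] = 6.22 × [1.27 × 1.04 − 0.5 × 1.04²] = 4.85 mA.

Triode; I_D = 4.85 mA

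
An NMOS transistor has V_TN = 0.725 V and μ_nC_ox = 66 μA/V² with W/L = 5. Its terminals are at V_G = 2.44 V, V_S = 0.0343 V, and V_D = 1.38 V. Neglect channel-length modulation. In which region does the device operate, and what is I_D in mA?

V_GS = V_G − V_S = 2.44 − 0.0343 = 2.41 V; V_DS = V_D − V_S = 1.38 − 0.0343 = 1.35 V.
k_n = μ_nC_ox · (W/L) = 0.33 mA/V².
V_ov = V_GS − V_TN = 2.41 − 0.725 = 1.68 V.
Since V_DS = 1.35 V < V_ov = 1.68 V, the device is in the triode region.
I_D = k_n [V_ov · V_DS − ½ V_DS²] = 0.33 × [1.68 × 1.35 − 0.5 × 1.35²] = 0.448 mA.

Triode; I_D = 0.448 mA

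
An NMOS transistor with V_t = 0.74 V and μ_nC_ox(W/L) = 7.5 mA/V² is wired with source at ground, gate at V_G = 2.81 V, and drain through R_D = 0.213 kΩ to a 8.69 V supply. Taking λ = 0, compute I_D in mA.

I_D = 16.1 mA

V_GS = V_G = 2.81 V, so V_ov = 2.81 − 0.74 = 2.07 V.
Assume saturation: I_D = ½ k_n V_ov² = 0.5 × 7.5 × 2.07² = 16.1 mA, giving V_DS = V_DD − I_D R_D = 8.69 − 16.1 × 0.213 = 5.27 V.
V_DS = 5.27 V ≥ V_ov = 2.07 V, confirming saturation.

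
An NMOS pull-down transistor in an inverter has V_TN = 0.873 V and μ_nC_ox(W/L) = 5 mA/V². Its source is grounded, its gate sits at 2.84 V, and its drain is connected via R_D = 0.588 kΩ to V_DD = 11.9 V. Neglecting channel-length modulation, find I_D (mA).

I_D = 9.67 mA

V_GS = V_G = 2.84 V, so V_ov = 2.84 − 0.873 = 1.97 V.
Assume saturation: I_D = ½ k_n V_ov² = 0.5 × 5 × 1.97² = 9.67 mA, giving V_DS = V_DD − I_D R_D = 11.9 − 9.67 × 0.588 = 6.21 V.
V_DS = 6.21 V ≥ V_ov = 1.97 V, confirming saturation.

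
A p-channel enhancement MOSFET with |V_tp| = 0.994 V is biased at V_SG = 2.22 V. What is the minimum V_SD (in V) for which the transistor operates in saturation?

V_SD,sat = 1.23 V

The boundary between triode and saturation is V_SD = V_SG − |V_tp| = V_ov.
V_ov = 2.22 − 0.994 = 1.23 V.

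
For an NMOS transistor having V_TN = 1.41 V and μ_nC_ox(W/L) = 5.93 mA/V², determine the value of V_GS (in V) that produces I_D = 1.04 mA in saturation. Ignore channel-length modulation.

V_GS = 2.00 V

In saturation I_D = ½ k_n (V_GS − V_TN)², so V_GS − V_TN = √(2 I_D / k_n) = √(2 × 1.04 / 5.93) = 0.592 V.
V_GS = 1.41 + 0.592 = 2 V.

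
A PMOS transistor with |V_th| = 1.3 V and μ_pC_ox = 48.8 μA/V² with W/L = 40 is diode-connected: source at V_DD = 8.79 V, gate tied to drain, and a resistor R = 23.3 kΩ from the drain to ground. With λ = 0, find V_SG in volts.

With gate tied to drain, V_SG = V_SD ≥ V_SG − |V_th|, so the device is in saturation.
k_p = μ_pC_ox · (W/L) = 1.952 mA/V².
KCL at the drain: ½ k_p (V_SG − |V_th|)² = (V_DD − V_SG)/R.
Let x = V_SG − 1.3. Then 22.7 x² + x − 7.49 = 0, giving x = 0.552 V (positive root), so V_SG = 1.85 V.
I_D = (V_DD − V_SG)/R = (8.79 − 1.85) / 23.3 = 0.298 mA.

V_SG = 1.85 V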